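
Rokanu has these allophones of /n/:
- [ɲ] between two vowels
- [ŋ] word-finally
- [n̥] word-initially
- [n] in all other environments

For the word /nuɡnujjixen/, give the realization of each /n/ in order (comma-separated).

Occurrence 1 (position 1): word-initially → [n̥].
Occurrence 2 (position 4): no conditioning environment matches → elsewhere allophone [n].
Occurrence 3 (position 11): word-finally → [ŋ].

[n̥], [n], [ŋ]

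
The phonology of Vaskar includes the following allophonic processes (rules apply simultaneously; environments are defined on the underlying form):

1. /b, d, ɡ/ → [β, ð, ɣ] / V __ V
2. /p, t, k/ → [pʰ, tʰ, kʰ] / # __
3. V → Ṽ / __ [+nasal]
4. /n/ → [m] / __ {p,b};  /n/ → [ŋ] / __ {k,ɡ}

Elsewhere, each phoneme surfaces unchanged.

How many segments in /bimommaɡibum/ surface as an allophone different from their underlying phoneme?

Segments that undergo a rule: /i/ → [ĩ] (rule 3); /o/ → [õ] (rule 3); /ɡ/ → [ɣ] (rule 1); /b/ → [β] (rule 1); /u/ → [ũ] (rule 3).
All other segments surface unchanged.

5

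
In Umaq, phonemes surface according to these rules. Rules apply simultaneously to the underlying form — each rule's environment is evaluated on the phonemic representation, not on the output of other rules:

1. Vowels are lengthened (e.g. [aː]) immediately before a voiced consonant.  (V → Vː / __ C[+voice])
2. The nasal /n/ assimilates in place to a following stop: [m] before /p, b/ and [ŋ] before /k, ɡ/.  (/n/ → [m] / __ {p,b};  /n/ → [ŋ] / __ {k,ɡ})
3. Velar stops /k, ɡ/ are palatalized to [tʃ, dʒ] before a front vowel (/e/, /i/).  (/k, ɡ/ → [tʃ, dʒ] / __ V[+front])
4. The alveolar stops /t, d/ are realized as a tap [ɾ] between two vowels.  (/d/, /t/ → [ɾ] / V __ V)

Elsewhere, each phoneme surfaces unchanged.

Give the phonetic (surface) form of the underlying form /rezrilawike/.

/e/ meets the environment for rule 1 (before a voiced consonant) → [eː].
/i/ (between /r/ and /l/) occurs before a voiced consonant → [iː] by rule 1.
/a/ (between /l/ and /w/) occurs before a voiced consonant → [aː] by rule 1.
/i/ — between /w/ and /k/; rule 1 does not apply here → [i].
/k/ — between /i/ and /e/, before a front vowel — surfaces as [tʃ] (rule 3).
/e/ — word-final; rule 1 does not apply here → [e].

[reːzriːlaːwitʃe]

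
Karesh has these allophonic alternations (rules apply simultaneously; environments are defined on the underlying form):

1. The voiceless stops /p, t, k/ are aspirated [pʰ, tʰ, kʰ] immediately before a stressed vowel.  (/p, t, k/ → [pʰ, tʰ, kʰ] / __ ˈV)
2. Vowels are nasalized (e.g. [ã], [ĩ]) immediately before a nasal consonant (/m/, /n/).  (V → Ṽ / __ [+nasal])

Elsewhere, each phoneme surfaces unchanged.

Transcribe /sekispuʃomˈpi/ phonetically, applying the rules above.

[sekispuʃõmˈpʰi]

/e/ (between /s/ and /k/) fails the environment for rule 2, so it stays [e].
/k/ (between /e/ and /i/) fails the environment for rule 1, so it stays [k].
/i/ (between /k/ and /s/): rule 2 targets it, but not before a nasal consonant → unchanged [i].
/p/ — between /s/ and /u/; rule 1 does not apply here → [p].
/u/ — between /p/ and /ʃ/; rule 2 does not apply here → [u].
/o/ (between /ʃ/ and /m/): before a nasal consonant, so rule 2 applies → [õ].
/p/ — between /m/ and /i/, immediately before a stressed vowel — surfaces as [pʰ] (rule 1).
/i/ (word-final) fails the environment for rule 2, so it stays [i].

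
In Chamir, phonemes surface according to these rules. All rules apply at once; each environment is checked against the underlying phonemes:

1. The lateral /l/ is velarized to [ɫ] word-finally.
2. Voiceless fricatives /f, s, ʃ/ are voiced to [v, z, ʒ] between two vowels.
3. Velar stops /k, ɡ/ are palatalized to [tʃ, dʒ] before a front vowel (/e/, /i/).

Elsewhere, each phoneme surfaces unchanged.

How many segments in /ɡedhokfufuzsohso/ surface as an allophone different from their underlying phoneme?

2

Segments that undergo a rule: /ɡ/ → [dʒ] (rule 3); /f/ → [v] (rule 2).
All other segments surface unchanged.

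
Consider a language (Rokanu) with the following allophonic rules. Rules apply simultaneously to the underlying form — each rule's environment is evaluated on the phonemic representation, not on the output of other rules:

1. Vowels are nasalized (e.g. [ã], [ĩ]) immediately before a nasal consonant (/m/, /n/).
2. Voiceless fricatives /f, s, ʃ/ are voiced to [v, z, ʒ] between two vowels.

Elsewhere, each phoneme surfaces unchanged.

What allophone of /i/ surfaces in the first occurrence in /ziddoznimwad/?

[i]

/i/ — between /z/ and /d/; rule 1 does not apply here → [i].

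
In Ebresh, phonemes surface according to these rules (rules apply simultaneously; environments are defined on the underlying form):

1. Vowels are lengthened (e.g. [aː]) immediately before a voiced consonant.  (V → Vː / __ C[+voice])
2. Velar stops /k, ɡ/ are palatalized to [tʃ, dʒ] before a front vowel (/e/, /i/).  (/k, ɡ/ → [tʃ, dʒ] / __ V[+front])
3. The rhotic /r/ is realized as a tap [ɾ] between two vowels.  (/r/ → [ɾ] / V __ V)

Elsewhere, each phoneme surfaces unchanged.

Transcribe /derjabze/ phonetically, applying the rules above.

/d/ (word-initial): no rule targets it → [d].
/e/ (between /d/ and /r/) occurs before a voiced consonant → [eː] by rule 1.
/r/ (between /e/ and /j/) is in the target of rule 3 but the environment (between two vowels) is not met → [r].
/j/ — not in any rule's target class → [j].
Rule 1 applies to /a/ (between /j/ and /b/: before a voiced consonant) → [aː].
/b/ stays [b].
/z/ (between /b/ and /e/): no rule targets it → [z].
/e/ (word-final) is in the target of rule 1 but the environment (before a voiced consonant) is not met → [e].

[deːrjaːbze]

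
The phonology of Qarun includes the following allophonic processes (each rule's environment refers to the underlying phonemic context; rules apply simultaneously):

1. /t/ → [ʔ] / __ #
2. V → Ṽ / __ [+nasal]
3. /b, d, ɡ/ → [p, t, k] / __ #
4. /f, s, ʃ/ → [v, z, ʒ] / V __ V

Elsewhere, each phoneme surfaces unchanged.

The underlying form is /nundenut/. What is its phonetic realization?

/n/ (word-initial): no rule targets it → [n].
/u/ — between /n/ and /n/, before a nasal consonant — surfaces as [ũ] (rule 2).
/n/ (between /u/ and /d/) is unaffected → [n].
/d/ — between /n/ and /e/; rule 3 does not apply here → [d].
/e/ meets the environment for rule 2 (before a nasal consonant) → [ẽ].
/n/ (between /e/ and /u/) is unaffected → [n].
/u/ (between /n/ and /t/) fails the environment for rule 2, so it stays [u].
/t/ (word-final): word-finally, so rule 1 applies → [ʔ].

[nũndẽnuʔ]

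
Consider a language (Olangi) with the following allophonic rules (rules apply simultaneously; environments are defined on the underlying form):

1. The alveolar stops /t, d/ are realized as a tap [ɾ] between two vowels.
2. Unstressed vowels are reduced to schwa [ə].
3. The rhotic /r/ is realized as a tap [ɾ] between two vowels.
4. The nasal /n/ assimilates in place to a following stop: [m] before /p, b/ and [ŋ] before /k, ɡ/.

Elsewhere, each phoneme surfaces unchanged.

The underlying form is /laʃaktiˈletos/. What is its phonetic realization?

[ləʃəktəˈleɾəs]

/a/ — between /l/ and /ʃ/, in an unstressed syllable — surfaces as [ə] (rule 2).
/a/ (between /ʃ/ and /k/) occurs in an unstressed syllable → [ə] by rule 2.
/t/ (between /k/ and /i/): rule 1 targets it, but not between two vowels → unchanged [t].
Rule 2 applies to /i/ (between /t/ and /l/: in an unstressed syllable) → [ə].
/e/ (between /l/ and /t/): rule 2 targets it, but not in an unstressed syllable → unchanged [e].
/t/ meets the environment for rule 1 (between two vowels) → [ɾ].
/o/ (between /t/ and /s/): in an unstressed syllable, so rule 2 applies → [ə].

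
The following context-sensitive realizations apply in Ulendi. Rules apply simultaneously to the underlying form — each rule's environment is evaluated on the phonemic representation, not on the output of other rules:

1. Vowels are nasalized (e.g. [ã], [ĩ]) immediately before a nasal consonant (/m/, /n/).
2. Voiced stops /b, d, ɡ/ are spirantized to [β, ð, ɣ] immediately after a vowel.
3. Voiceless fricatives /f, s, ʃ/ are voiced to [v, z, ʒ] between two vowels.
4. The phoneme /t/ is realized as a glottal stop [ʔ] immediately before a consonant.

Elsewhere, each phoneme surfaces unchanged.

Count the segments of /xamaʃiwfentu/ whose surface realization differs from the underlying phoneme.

Segments that undergo a rule: /a/ → [ã] (rule 1); /ʃ/ → [ʒ] (rule 3); /e/ → [ẽ] (rule 1).
All other segments surface unchanged.

3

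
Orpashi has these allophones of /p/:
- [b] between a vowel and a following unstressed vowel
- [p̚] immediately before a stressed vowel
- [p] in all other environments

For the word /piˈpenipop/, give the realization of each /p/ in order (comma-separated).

Occurrence 1 (position 1): no conditioning environment matches → elsewhere allophone [p].
Occurrence 2 (position 3): immediately before a stressed vowel → [p̚].
Occurrence 3 (position 7): between a vowel and a following unstressed vowel → [b].
Occurrence 4 (position 9): no conditioning environment matches → elsewhere allophone [p].

[p], [p̚], [b], [p]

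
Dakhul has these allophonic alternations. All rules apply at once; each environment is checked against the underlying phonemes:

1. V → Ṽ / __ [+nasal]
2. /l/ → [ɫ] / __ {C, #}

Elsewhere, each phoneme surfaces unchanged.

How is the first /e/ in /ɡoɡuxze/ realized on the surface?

/e/ — word-final; rule 1 does not apply here → [e].

[e]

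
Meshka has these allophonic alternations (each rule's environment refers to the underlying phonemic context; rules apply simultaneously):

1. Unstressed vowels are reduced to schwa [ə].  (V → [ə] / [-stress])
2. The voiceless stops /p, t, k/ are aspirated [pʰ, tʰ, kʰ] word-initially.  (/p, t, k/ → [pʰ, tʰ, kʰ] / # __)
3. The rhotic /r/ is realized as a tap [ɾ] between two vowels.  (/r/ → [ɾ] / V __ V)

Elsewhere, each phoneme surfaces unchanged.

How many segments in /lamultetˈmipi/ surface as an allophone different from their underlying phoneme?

Segments that undergo a rule: /a/ → [ə] (rule 1); /u/ → [ə] (rule 1); /e/ → [ə] (rule 1); /i/ → [ə] (rule 1).
All other segments surface unchanged.

4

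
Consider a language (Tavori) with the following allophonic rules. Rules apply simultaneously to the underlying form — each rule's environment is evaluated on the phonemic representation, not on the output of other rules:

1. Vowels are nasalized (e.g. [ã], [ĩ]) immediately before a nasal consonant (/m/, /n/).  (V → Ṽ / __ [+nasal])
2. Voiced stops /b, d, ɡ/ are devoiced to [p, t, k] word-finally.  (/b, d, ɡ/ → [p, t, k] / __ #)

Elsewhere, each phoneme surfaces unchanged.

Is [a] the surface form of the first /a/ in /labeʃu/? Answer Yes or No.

/a/ — between /l/ and /b/; rule 1 does not apply here → [a].
The actual realization is [a], which matches [a].

Yes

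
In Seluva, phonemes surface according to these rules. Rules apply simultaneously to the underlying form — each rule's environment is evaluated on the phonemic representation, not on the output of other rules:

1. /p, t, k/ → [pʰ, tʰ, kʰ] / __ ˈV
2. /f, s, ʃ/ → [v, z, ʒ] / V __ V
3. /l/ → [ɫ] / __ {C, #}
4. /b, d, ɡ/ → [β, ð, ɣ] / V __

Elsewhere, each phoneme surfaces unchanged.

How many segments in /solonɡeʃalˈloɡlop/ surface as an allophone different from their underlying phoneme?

Segments that undergo a rule: /ʃ/ → [ʒ] (rule 2); /l/ → [ɫ] (rule 3); /ɡ/ → [ɣ] (rule 4).
All other segments surface unchanged.

3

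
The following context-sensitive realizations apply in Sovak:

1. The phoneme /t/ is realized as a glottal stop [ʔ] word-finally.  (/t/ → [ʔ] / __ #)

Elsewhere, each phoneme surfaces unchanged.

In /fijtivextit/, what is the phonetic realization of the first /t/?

[t]

/t/ — between /j/ and /i/; rule 1 does not apply here → [t].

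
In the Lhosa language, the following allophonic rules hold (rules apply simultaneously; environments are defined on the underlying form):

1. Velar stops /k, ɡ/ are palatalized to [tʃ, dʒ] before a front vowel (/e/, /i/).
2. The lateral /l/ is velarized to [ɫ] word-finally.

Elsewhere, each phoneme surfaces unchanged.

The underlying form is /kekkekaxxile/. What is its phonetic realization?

/k/ (word-initial) occurs before a front vowel → [tʃ] by rule 1.
/e/ (between /k/ and /k/) is unaffected → [e].
/k/ — between /e/ and /k/; rule 1 does not apply here → [k].
/k/ (between /k/ and /e/) occurs before a front vowel → [tʃ] by rule 1.
/e/ (between /k/ and /k/): no rule targets it → [e].
/k/ — between /e/ and /a/; rule 1 does not apply here → [k].
/a/ (between /k/ and /x/) is unaffected → [a].
/x/ (between /a/ and /x/): no rule targets it → [x].
/x/ (between /x/ and /i/) is unaffected → [x].
/i/ — not in any rule's target class → [i].
/l/ (between /i/ and /e/) fails the environment for rule 2, so it stays [l].
/e/ — not in any rule's target class → [e].

[tʃektʃekaxxile]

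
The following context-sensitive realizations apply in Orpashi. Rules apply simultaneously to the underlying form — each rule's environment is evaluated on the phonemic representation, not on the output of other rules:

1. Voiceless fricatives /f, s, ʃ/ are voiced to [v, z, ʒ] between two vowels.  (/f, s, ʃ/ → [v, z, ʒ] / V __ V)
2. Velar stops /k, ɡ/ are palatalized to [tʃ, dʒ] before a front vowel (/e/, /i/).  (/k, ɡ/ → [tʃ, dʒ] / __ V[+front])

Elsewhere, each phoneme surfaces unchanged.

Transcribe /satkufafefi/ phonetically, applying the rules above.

[satkuvavevi]

/s/ (word-initial) fails the environment for rule 1, so it stays [s].
/k/ (between /t/ and /u/) fails the environment for rule 2, so it stays [k].
/f/ (between /u/ and /a/) occurs between two vowels → [v] by rule 1.
/f/ meets the environment for rule 1 (between two vowels) → [v].
/f/ — between /e/ and /i/, between two vowels — surfaces as [v] (rule 1).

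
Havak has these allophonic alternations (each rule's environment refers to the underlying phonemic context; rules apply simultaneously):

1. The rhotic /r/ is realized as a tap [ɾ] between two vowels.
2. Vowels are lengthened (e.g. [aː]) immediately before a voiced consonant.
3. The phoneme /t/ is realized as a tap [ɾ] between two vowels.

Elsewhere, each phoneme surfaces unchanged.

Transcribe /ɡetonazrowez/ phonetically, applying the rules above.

[ɡeɾoːnaːzroːweːz]

/ɡ/ — not in any rule's target class → [ɡ].
/e/ (between /ɡ/ and /t/): rule 2 targets it, but not before a voiced consonant → unchanged [e].
/t/ (between /e/ and /o/) occurs between two vowels → [ɾ] by rule 3.
/o/ — between /t/ and /n/, before a voiced consonant — surfaces as [oː] (rule 2).
/n/ (between /o/ and /a/): no rule targets it → [n].
/a/ — between /n/ and /z/, before a voiced consonant — surfaces as [aː] (rule 2).
/z/ (between /a/ and /r/) is unaffected → [z].
/r/ (between /z/ and /o/) is in the target of rule 1 but the environment (between two vowels) is not met → [r].
Rule 2 applies to /o/ (between /r/ and /w/: before a voiced consonant) → [oː].
/w/ (between /o/ and /e/) is unaffected → [w].
/e/ meets the environment for rule 2 (before a voiced consonant) → [eː].
/z/ — not in any rule's target class → [z].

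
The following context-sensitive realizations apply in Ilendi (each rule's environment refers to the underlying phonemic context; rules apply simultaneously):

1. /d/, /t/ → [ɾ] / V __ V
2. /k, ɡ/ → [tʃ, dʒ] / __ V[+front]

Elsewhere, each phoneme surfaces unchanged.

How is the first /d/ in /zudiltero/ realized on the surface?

Rule 1 applies to /d/ (between /u/ and /i/: between two vowels) → [ɾ].

[ɾ]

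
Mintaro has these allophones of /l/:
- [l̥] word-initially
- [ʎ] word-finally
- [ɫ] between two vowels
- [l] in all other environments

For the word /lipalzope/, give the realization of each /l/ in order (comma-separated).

[l̥], [l]

Occurrence 1 (position 1): word-initially → [l̥].
Occurrence 2 (position 5): no conditioning environment matches → elsewhere allophone [l].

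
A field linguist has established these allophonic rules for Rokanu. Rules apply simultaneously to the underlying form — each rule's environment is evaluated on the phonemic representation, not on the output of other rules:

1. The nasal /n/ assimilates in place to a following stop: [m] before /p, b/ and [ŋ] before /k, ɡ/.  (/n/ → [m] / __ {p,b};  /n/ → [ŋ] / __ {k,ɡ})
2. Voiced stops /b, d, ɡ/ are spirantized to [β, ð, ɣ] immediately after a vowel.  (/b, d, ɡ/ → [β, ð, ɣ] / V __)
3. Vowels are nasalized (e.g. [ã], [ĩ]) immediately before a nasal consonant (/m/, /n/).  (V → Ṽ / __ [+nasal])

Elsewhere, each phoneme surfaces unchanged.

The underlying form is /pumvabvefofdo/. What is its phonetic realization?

/p/ — not in any rule's target class → [p].
/u/ — between /p/ and /m/, before a nasal consonant — surfaces as [ũ] (rule 3).
/m/ (between /u/ and /v/) is unaffected → [m].
/v/ stays [v].
/a/ (between /v/ and /b/): rule 3 targets it, but not before a nasal consonant → unchanged [a].
/b/ (between /a/ and /v/): immediately after a vowel, so rule 2 applies → [β].
/v/ — not in any rule's target class → [v].
/e/ (between /v/ and /f/) fails the environment for rule 3, so it stays [e].
/f/ (between /e/ and /o/) is unaffected → [f].
/o/ — between /f/ and /f/; rule 3 does not apply here → [o].
/f/ (between /o/ and /d/): no rule targets it → [f].
/d/ (between /f/ and /o/): rule 2 targets it, but not immediately after a vowel → unchanged [d].
/o/ (word-final): rule 3 targets it, but not before a nasal consonant → unchanged [o].

[pũmvaβvefofdo]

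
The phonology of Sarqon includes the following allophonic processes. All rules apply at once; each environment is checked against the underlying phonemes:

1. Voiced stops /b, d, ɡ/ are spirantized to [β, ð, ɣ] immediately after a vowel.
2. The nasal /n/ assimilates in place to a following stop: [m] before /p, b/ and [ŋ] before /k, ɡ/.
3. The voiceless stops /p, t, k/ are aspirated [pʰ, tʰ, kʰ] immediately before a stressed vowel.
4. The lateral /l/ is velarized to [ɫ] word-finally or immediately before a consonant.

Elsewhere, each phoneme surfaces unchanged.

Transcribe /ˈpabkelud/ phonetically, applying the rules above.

/p/ (word-initial) occurs immediately before a stressed vowel → [pʰ] by rule 3.
/a/ stays [a].
Rule 1 applies to /b/ (between /a/ and /k/: immediately after a vowel) → [β].
/k/ (between /b/ and /e/): rule 3 targets it, but not immediately before a stressed vowel → unchanged [k].
/e/ (between /k/ and /l/): no rule targets it → [e].
/l/ — between /e/ and /u/; rule 4 does not apply here → [l].
/u/ — not in any rule's target class → [u].
/d/ (word-final) occurs immediately after a vowel → [ð] by rule 1.

[ˈpʰaβkeluð]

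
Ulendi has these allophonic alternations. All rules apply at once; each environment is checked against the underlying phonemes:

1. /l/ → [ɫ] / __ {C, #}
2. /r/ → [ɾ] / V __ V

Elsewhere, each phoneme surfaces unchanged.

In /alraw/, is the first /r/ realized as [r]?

/r/ — between /l/ and /a/; rule 2 does not apply here → [r].
The actual realization is [r], which matches [r].

Yes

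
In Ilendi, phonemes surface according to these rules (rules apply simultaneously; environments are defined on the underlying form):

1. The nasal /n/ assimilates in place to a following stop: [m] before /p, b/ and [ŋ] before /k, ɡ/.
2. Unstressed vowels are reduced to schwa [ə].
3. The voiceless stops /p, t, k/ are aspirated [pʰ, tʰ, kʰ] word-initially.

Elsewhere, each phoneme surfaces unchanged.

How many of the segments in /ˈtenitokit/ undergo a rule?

4

Segments that undergo a rule: /t/ → [tʰ] (rule 3); /i/ → [ə] (rule 2); /o/ → [ə] (rule 2); /i/ → [ə] (rule 2).
All other segments surface unchanged.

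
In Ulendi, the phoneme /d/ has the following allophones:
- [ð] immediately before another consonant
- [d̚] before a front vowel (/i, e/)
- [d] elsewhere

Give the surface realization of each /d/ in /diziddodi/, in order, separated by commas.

Occurrence 1 (position 1): before a front vowel (/i, e/) → [d̚].
Occurrence 2 (position 5): immediately before another consonant → [ð].
Occurrence 3 (position 6): no conditioning environment matches → elsewhere allophone [d].
Occurrence 4 (position 8): before a front vowel (/i, e/) → [d̚].

[d̚], [ð], [d], [d̚]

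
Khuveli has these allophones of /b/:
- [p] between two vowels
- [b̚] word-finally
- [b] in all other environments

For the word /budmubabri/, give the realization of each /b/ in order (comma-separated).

Occurrence 1 (position 1): no conditioning environment matches → elsewhere allophone [b].
Occurrence 2 (position 6): between two vowels → [p].
Occurrence 3 (position 8): no conditioning environment matches → elsewhere allophone [b].

[b], [p], [b]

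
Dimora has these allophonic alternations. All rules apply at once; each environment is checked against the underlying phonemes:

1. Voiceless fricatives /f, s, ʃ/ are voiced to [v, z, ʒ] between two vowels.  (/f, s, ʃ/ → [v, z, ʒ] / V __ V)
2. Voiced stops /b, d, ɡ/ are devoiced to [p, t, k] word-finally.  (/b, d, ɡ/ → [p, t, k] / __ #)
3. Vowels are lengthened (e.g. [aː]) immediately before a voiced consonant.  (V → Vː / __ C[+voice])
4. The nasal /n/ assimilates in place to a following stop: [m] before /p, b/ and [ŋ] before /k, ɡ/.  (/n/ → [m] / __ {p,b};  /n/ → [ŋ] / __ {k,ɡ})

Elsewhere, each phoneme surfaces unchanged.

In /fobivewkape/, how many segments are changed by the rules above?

3

Segments that undergo a rule: /o/ → [oː] (rule 3); /i/ → [iː] (rule 3); /e/ → [eː] (rule 3).
All other segments surface unchanged.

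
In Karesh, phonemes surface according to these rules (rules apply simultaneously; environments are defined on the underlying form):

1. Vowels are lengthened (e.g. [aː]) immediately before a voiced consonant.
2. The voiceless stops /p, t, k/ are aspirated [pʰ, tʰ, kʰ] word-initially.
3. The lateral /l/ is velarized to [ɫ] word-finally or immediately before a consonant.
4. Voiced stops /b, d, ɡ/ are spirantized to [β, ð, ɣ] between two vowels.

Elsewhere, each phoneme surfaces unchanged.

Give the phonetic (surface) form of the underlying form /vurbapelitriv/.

/v/ stays [v].
/u/ meets the environment for rule 1 (before a voiced consonant) → [uː].
/r/ (between /u/ and /b/) is unaffected → [r].
/b/ (between /r/ and /a/) is in the target of rule 4 but the environment (between two vowels) is not met → [b].
/a/ (between /b/ and /p/): rule 1 targets it, but not before a voiced consonant → unchanged [a].
/p/ (between /a/ and /e/) is in the target of rule 2 but the environment (word-initially) is not met → [p].
/e/ meets the environment for rule 1 (before a voiced consonant) → [eː].
/l/ (between /e/ and /i/): rule 3 targets it, but not word-finally or immediately before a consonant → unchanged [l].
/i/ (between /l/ and /t/) fails the environment for rule 1, so it stays [i].
/t/ (between /i/ and /r/) is in the target of rule 2 but the environment (word-initially) is not met → [t].
/r/ (between /t/ and /i/): no rule targets it → [r].
/i/ meets the environment for rule 1 (before a voiced consonant) → [iː].
/v/ (word-final): no rule targets it → [v].

[vuːrbapeːlitriːv]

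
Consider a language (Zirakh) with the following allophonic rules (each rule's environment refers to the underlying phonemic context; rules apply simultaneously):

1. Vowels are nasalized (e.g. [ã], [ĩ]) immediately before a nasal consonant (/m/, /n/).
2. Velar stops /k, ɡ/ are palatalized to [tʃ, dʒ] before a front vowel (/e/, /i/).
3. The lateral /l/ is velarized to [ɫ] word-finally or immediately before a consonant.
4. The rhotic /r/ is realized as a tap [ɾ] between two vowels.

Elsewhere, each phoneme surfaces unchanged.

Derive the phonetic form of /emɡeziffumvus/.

/e/ (word-initial): before a nasal consonant, so rule 1 applies → [ẽ].
/m/ stays [m].
/ɡ/ (between /m/ and /e/): before a front vowel, so rule 2 applies → [dʒ].
/e/ (between /ɡ/ and /z/): rule 1 targets it, but not before a nasal consonant → unchanged [e].
/z/ stays [z].
/i/ (between /z/ and /f/): rule 1 targets it, but not before a nasal consonant → unchanged [i].
/f/ (between /i/ and /f/) is unaffected → [f].
/f/ — not in any rule's target class → [f].
/u/ — between /f/ and /m/, before a nasal consonant — surfaces as [ũ] (rule 1).
/m/ — not in any rule's target class → [m].
/v/ (between /m/ and /u/): no rule targets it → [v].
/u/ (between /v/ and /s/) fails the environment for rule 1, so it stays [u].
/s/ (word-final) is unaffected → [s].

[ẽmdʒeziffũmvus]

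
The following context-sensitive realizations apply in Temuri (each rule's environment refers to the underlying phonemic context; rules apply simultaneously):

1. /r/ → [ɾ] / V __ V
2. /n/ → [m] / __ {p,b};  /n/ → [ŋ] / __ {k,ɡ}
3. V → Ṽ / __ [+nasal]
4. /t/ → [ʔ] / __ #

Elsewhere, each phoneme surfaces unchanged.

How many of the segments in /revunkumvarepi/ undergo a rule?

Segments that undergo a rule: /u/ → [ũ] (rule 3); /n/ → [ŋ] (rule 2); /u/ → [ũ] (rule 3); /r/ → [ɾ] (rule 1).
All other segments surface unchanged.

4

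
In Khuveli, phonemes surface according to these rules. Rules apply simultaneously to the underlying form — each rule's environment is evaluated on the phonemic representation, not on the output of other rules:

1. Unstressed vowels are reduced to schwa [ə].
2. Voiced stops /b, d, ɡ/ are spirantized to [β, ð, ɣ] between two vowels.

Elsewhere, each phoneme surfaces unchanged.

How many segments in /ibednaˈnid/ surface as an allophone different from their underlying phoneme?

4

Segments that undergo a rule: /i/ → [ə] (rule 1); /b/ → [β] (rule 2); /e/ → [ə] (rule 1); /a/ → [ə] (rule 1).
All other segments surface unchanged.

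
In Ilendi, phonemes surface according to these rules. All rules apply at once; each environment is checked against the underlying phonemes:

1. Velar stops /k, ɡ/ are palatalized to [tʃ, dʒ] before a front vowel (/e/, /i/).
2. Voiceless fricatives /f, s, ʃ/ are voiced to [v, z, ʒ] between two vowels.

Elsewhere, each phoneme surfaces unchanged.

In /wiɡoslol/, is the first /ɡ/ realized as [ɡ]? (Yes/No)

Yes

/ɡ/ (between /i/ and /o/): rule 1 targets it, but not before a front vowel → unchanged [ɡ].
The actual realization is [ɡ], which matches [ɡ].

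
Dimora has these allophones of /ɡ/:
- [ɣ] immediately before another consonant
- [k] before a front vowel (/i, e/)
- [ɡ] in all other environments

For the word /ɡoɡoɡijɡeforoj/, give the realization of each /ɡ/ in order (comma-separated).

Occurrence 1 (position 1): no conditioning environment matches → elsewhere allophone [ɡ].
Occurrence 2 (position 3): no conditioning environment matches → elsewhere allophone [ɡ].
Occurrence 3 (position 5): before a front vowel (/i, e/) → [k].
Occurrence 4 (position 8): before a front vowel (/i, e/) → [k].

[ɡ], [ɡ], [k], [k]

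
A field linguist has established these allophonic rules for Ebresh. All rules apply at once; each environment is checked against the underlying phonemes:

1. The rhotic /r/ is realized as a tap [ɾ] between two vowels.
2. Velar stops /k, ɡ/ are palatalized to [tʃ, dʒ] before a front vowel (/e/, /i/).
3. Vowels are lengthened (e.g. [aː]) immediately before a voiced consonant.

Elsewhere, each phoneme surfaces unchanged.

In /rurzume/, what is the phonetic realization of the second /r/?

[r]

/r/ (between /u/ and /z/) is in the target of rule 1 but the environment (between two vowels) is not met → [r].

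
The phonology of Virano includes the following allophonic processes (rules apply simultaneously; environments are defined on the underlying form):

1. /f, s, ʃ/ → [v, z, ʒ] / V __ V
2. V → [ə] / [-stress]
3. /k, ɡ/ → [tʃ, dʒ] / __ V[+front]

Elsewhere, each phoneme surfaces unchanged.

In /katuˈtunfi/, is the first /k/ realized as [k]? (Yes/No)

/k/ — word-initial; rule 3 does not apply here → [k].
The actual realization is [k], which matches [k].

Yes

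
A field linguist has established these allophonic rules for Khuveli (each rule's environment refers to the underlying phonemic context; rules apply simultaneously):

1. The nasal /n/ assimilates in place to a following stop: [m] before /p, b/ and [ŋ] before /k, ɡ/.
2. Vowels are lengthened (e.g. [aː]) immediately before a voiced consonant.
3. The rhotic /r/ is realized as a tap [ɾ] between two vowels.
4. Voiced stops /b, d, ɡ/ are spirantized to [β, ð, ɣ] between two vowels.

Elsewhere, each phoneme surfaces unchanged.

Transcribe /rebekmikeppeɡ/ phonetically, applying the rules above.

/r/ (word-initial) fails the environment for rule 3, so it stays [r].
Rule 2 applies to /e/ (between /r/ and /b/: before a voiced consonant) → [eː].
/b/ (between /e/ and /e/): between two vowels, so rule 4 applies → [β].
/e/ (between /b/ and /k/) fails the environment for rule 2, so it stays [e].
/k/ — not in any rule's target class → [k].
/m/ (between /k/ and /i/): no rule targets it → [m].
/i/ (between /m/ and /k/): rule 2 targets it, but not before a voiced consonant → unchanged [i].
/k/ (between /i/ and /e/) is unaffected → [k].
/e/ — between /k/ and /p/; rule 2 does not apply here → [e].
/p/ (between /e/ and /p/) is unaffected → [p].
/p/ (between /p/ and /e/) is unaffected → [p].
/e/ (between /p/ and /ɡ/) occurs before a voiced consonant → [eː] by rule 2.
/ɡ/ (word-final) fails the environment for rule 4, so it stays [ɡ].

[reːβekmikeppeːɡ]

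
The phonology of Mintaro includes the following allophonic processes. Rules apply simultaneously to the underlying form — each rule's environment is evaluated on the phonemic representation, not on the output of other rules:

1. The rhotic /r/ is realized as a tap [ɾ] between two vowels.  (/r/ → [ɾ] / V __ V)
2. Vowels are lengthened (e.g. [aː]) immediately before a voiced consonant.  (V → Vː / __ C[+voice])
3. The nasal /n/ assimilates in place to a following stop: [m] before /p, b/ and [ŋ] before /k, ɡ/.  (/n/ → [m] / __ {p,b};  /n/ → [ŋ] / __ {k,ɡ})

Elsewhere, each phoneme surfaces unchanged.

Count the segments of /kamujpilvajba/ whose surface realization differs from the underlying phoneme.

Segments that undergo a rule: /a/ → [aː] (rule 2); /u/ → [uː] (rule 2); /i/ → [iː] (rule 2); /a/ → [aː] (rule 2).
All other segments surface unchanged.

4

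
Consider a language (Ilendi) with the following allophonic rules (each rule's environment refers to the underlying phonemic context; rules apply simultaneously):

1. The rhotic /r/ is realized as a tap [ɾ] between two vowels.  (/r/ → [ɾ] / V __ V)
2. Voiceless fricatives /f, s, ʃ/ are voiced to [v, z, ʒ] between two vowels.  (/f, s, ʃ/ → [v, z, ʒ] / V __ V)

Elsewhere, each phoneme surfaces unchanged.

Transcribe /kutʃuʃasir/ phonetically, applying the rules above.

[kutʃuʒazir]

/k/ (word-initial): no rule targets it → [k].
/u/ (between /k/ and /t/) is unaffected → [u].
/t/ — not in any rule's target class → [t].
/ʃ/ (between /t/ and /u/) fails the environment for rule 2, so it stays [ʃ].
/u/ (between /ʃ/ and /ʃ/): no rule targets it → [u].
/ʃ/ — between /u/ and /a/, between two vowels — surfaces as [ʒ] (rule 2).
/a/ stays [a].
/s/ (between /a/ and /i/) occurs between two vowels → [z] by rule 2.
/i/ (between /s/ and /r/): no rule targets it → [i].
/r/ (word-final) is in the target of rule 1 but the environment (between two vowels) is not met → [r].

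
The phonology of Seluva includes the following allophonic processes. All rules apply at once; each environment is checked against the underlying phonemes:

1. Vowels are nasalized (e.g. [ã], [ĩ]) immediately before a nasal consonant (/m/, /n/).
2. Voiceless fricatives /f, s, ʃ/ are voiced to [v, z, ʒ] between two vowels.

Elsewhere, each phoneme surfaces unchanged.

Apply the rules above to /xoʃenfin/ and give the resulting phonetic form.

/x/ stays [x].
/o/ (between /x/ and /ʃ/) is in the target of rule 1 but the environment (before a nasal consonant) is not met → [o].
/ʃ/ (between /o/ and /e/): between two vowels, so rule 2 applies → [ʒ].
/e/ — between /ʃ/ and /n/, before a nasal consonant — surfaces as [ẽ] (rule 1).
/n/ (between /e/ and /f/): no rule targets it → [n].
/f/ — between /n/ and /i/; rule 2 does not apply here → [f].
/i/ — between /f/ and /n/, before a nasal consonant — surfaces as [ĩ] (rule 1).
/n/ — not in any rule's target class → [n].

[xoʒẽnfĩn]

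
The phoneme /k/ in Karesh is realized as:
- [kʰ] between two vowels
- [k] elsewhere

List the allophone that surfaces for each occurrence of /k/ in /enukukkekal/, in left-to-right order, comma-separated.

Occurrence 1 (position 4): between two vowels → [kʰ].
Occurrence 2 (position 6): no conditioning environment matches → elsewhere allophone [k].
Occurrence 3 (position 7): no conditioning environment matches → elsewhere allophone [k].
Occurrence 4 (position 9): between two vowels → [kʰ].

[kʰ], [k], [k], [kʰ]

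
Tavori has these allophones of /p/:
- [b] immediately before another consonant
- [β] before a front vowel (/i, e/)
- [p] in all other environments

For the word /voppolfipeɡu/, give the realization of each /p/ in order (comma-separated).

Occurrence 1 (position 3): immediately before another consonant → [b].
Occurrence 2 (position 4): no conditioning environment matches → elsewhere allophone [p].
Occurrence 3 (position 9): before a front vowel (/i, e/) → [β].

[b], [p], [β]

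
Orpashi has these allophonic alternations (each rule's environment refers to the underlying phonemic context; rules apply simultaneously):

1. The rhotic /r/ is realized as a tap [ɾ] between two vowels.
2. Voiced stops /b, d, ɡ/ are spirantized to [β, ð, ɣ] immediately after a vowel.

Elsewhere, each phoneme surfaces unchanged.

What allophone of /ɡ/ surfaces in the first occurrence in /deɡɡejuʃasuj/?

/ɡ/ — between /e/ and /ɡ/, immediately after a vowel — surfaces as [ɣ] (rule 2).

[ɣ]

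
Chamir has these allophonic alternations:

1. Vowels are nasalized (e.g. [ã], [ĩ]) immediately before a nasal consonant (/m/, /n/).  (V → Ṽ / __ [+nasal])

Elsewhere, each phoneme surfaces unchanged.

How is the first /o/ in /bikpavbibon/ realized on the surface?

/o/ (between /b/ and /n/): before a nasal consonant, so rule 1 applies → [õ].

[õ]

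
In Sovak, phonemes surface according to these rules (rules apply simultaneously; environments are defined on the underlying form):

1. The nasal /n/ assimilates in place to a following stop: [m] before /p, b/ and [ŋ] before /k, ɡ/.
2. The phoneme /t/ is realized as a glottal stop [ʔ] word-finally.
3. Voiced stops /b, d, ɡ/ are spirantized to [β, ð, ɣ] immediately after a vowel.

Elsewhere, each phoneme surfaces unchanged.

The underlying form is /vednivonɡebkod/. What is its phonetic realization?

/d/ — between /e/ and /n/, immediately after a vowel — surfaces as [ð] (rule 3).
/n/ (between /d/ and /i/) fails the environment for rule 1, so it stays [n].
/n/ meets the environment for rule 1 (before a labial or velar stop) → [ŋ].
/ɡ/ (between /n/ and /e/) is in the target of rule 3 but the environment (immediately after a vowel) is not met → [ɡ].
Rule 3 applies to /b/ (between /e/ and /k/: immediately after a vowel) → [β].
/d/ — word-final, immediately after a vowel — surfaces as [ð] (rule 3).

[veðnivoŋɡeβkoð]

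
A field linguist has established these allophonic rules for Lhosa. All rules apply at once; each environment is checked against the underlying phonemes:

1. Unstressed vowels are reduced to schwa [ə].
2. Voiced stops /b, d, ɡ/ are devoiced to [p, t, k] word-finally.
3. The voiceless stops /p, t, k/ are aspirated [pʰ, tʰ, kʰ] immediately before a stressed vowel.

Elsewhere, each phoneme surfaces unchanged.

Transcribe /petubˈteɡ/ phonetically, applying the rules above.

/p/ (word-initial) is in the target of rule 3 but the environment (immediately before a stressed vowel) is not met → [p].
/e/ — between /p/ and /t/, in an unstressed syllable — surfaces as [ə] (rule 1).
/t/ (between /e/ and /u/) fails the environment for rule 3, so it stays [t].
/u/ (between /t/ and /b/) occurs in an unstressed syllable → [ə] by rule 1.
/b/ (between /u/ and /t/) fails the environment for rule 2, so it stays [b].
/t/ meets the environment for rule 3 (immediately before a stressed vowel) → [tʰ].
/e/ (between /t/ and /ɡ/) fails the environment for rule 1, so it stays [e].
Rule 2 applies to /ɡ/ (word-final: word-finally) → [k].

[pətəbˈtʰek]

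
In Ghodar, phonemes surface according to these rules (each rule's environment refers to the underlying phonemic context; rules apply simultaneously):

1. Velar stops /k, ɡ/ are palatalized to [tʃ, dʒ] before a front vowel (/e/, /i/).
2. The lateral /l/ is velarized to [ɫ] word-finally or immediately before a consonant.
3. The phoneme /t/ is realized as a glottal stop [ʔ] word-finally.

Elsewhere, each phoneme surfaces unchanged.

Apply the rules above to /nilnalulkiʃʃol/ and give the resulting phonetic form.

[niɫnaluɫtʃiʃʃoɫ]

/l/ (between /i/ and /n/) occurs word-finally or immediately before a consonant → [ɫ] by rule 2.
/l/ — between /a/ and /u/; rule 2 does not apply here → [l].
Rule 2 applies to /l/ (between /u/ and /k/: word-finally or immediately before a consonant) → [ɫ].
/k/ (between /l/ and /i/): before a front vowel, so rule 1 applies → [tʃ].
/l/ (word-final) occurs word-finally or immediately before a consonant → [ɫ] by rule 2.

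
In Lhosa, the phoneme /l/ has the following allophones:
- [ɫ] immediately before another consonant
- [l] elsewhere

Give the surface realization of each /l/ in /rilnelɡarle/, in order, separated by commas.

Occurrence 1 (position 3): immediately before another consonant → [ɫ].
Occurrence 2 (position 6): immediately before another consonant → [ɫ].
Occurrence 3 (position 10): no conditioning environment matches → elsewhere allophone [l].

[ɫ], [ɫ], [l]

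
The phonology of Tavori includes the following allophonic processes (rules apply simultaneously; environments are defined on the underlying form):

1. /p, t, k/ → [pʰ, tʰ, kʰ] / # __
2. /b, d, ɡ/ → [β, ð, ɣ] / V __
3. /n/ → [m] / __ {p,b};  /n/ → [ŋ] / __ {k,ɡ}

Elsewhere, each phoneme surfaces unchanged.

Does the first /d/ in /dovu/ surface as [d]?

Yes

/d/ — word-initial; rule 2 does not apply here → [d].
The actual realization is [d], which matches [d].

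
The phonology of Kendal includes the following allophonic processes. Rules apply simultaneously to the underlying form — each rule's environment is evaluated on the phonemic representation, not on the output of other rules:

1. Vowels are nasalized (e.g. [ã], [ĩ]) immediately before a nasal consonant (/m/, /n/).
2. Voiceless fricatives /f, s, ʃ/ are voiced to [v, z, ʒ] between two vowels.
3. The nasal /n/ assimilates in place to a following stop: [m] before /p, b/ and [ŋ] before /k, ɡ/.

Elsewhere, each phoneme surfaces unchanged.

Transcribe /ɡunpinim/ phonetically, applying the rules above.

[ɡũmpĩnĩm]

/ɡ/ — not in any rule's target class → [ɡ].
/u/ (between /ɡ/ and /n/): before a nasal consonant, so rule 1 applies → [ũ].
/n/ (between /u/ and /p/): before a labial or velar stop, so rule 3 applies → [m].
/p/ — not in any rule's target class → [p].
/i/ meets the environment for rule 1 (before a nasal consonant) → [ĩ].
/n/ (between /i/ and /i/): rule 3 targets it, but not before a labial or velar stop → unchanged [n].
/i/ (between /n/ and /m/): before a nasal consonant, so rule 1 applies → [ĩ].
/m/ stays [m].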